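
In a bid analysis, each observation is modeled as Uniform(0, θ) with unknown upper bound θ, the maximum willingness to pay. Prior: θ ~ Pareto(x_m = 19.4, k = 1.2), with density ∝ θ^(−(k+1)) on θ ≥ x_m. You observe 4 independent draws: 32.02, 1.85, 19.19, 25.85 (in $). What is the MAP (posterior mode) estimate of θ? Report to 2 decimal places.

A Pareto(scale x_m, shape k) prior on the upper bound θ of Uniform(0, θ) is conjugate: posterior is Pareto(max(x_m, max xᵢ), k + n).
Sample maximum = 32.02; prior scale x_m = 19.4 → posterior scale = max = 32.02.
Posterior shape = 1.2 + 4 = 5.2.
The Pareto density is decreasing on [x_m, ∞), so the mode is x_m = 32.02.

32.02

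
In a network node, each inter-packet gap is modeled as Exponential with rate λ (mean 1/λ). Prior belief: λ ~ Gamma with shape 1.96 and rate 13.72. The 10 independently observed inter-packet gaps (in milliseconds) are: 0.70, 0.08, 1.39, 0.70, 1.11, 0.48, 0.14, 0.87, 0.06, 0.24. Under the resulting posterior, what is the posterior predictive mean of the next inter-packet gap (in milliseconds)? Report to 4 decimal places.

1.7783

With a Gamma(shape α, rate β) prior on the exponential rate λ, the posterior after n observations with total T = Σxᵢ is Gamma(α+n, β+T).
Sum of observations T = 5.77 milliseconds; n = 10.
Posterior: Gamma(1.96+10, 13.72+5.77) = Gamma(11.96, 19.49).
The predictive distribution for the next observation is Lomax; its mean is β/(α−1) = 19.49/10.96 = 1.7783.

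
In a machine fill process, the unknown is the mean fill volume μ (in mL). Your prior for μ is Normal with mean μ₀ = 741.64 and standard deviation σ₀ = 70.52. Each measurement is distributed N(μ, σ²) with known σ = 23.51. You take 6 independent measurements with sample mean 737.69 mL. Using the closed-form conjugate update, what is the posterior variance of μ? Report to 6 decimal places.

90.444641

For Normal data with known variance σ², a Normal(μ₀, σ₀²) prior on μ is conjugate. Posterior precision = 1/σ₀² + n/σ²; posterior mean is the precision-weighted average of μ₀ and x̄.
σ₀² = 70.52² = 4973.0704, σ² = 23.51² = 552.7201; σ² + n·σ₀² = 552.7201 + 6·4973.0704 = 30391.1425.
Posterior precision = 1/σ₀² + n/σ² = 1/4973.0704 + 6/552.7201 = (σ² + n·σ₀²)/(σ₀²σ²) = 30391.1425/(4973.0704·552.7201); posterior variance σₙ² = σ₀²σ²/(σ² + n·σ₀²) = 4973.0704·552.7201/30391.1425 = 90.444641.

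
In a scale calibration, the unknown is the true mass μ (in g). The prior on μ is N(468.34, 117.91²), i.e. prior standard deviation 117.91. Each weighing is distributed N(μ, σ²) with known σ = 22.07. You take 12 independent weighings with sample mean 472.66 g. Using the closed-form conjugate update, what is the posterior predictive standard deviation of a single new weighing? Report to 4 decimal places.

22.9686

For Normal data with known variance σ², a Normal(μ₀, σ₀²) prior on μ is conjugate. Posterior precision = 1/σ₀² + n/σ²; posterior mean is the precision-weighted average of μ₀ and x̄.
σ₀² = 117.91² = 13902.7681, σ² = 22.07² = 487.0849; σ² + n·σ₀² = 487.0849 + 12·13902.7681 = 167320.3021.
Posterior precision = 1/σ₀² + n/σ² = 1/13902.7681 + 12/487.0849 = (σ² + n·σ₀²)/(σ₀²σ²) = 167320.3021/(13902.7681·487.0849); posterior variance σₙ² = σ₀²σ²/(σ² + n·σ₀²) = 13902.7681·487.0849/167320.3021 = 40.472246.
Predictive variance for one new observation = σₙ² + σ² = 13902.7681·487.0849/167320.3021 + 487.0849 = σ²·(σ₀² + 167320.3021)/167320.3021 = 487.0849·181223.0702/167320.3021 = 527.557146; SD = √(487.0849·181223.0702/167320.3021) = 22.9686.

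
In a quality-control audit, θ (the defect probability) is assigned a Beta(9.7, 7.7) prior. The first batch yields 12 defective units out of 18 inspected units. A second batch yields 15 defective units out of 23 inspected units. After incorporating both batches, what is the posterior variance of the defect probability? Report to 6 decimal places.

The Beta prior is conjugate to a Binomial/Bernoulli likelihood; the update adds successes to α and failures to β.
After batch 1: Beta(9.7+12, 7.7+6) = Beta(21.7, 13.7).
After batch 2: Beta(21.7+15, 13.7+8) = Beta(36.7, 21.7).
Var = αβ/((α+β)²(α+β+1)) = 36.7·21.7/(58.4²·59.4) = 0.003931.

0.003931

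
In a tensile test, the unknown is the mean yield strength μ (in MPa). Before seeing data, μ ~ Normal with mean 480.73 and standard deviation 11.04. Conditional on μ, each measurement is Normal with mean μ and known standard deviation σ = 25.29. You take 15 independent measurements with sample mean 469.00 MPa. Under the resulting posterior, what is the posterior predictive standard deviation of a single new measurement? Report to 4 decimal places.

25.9070

For Normal data with known variance σ², a Normal(μ₀, σ₀²) prior on μ is conjugate. Posterior precision = 1/σ₀² + n/σ²; posterior mean is the precision-weighted average of μ₀ and x̄.
σ₀² = 11.04² = 121.8816, σ² = 25.29² = 639.5841; σ² + n·σ₀² = 639.5841 + 15·121.8816 = 2467.8081.
Posterior precision = 1/σ₀² + n/σ² = 1/121.8816 + 15/639.5841 = (σ² + n·σ₀²)/(σ₀²σ²) = 2467.8081/(121.8816·639.5841); posterior variance σₙ² = σ₀²σ²/(σ² + n·σ₀²) = 121.8816·639.5841/2467.8081 = 31.588167.
Predictive variance for one new observation = σₙ² + σ² = 121.8816·639.5841/2467.8081 + 639.5841 = σ²·(σ₀² + 2467.8081)/2467.8081 = 639.5841·2589.6897/2467.8081 = 671.172267; SD = √(639.5841·2589.6897/2467.8081) = 25.9070.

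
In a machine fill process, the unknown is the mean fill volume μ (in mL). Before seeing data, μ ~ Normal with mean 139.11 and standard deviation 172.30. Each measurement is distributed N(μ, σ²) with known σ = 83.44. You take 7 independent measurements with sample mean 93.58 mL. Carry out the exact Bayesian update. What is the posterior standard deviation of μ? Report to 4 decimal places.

31.0220

For Normal data with known variance σ², a Normal(μ₀, σ₀²) prior on μ is conjugate. Posterior precision = 1/σ₀² + n/σ²; posterior mean is the precision-weighted average of μ₀ and x̄.
σ₀² = 172.30² = 29687.29, σ² = 83.44² = 6962.2336; σ² + n·σ₀² = 6962.2336 + 7·29687.29 = 214773.2636.
Posterior precision = 1/σ₀² + n/σ² = 1/29687.29 + 7/6962.2336 = (σ² + n·σ₀²)/(σ₀²σ²) = 214773.2636/(29687.29·6962.2336); posterior variance σₙ² = σ₀²σ²/(σ² + n·σ₀²) = 29687.29·6962.2336/214773.2636 = 962.363026.
Posterior SD = √σₙ² = √(29687.29·6962.2336/214773.2636) = 31.0220.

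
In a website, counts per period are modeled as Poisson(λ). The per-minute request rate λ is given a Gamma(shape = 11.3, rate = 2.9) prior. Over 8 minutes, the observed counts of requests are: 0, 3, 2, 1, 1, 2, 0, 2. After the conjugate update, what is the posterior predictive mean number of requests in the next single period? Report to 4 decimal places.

With a Gamma(shape α, rate β) prior, the Poisson likelihood is conjugate: the posterior is Gamma(α + ΣXᵢ, β + n).
Sum of counts S = 11 over n = 8 minutes.
Posterior: Gamma(α+S, β+n) = Gamma(11.3+11, 2.9+8) = Gamma(22.3, 10.9).
The predictive distribution for one future period is NegBinom with mean α/β = 2.0459.

2.0459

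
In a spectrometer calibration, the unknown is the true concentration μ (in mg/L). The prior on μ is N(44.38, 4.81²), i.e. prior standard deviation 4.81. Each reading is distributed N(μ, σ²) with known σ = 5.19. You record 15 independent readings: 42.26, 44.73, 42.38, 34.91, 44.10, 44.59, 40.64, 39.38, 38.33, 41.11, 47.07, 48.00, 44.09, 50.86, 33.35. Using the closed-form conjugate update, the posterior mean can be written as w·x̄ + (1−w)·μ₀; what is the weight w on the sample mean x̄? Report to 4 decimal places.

0.9280

For Normal data with known variance σ², a Normal(μ₀, σ₀²) prior on μ is conjugate. Posterior precision = 1/σ₀² + n/σ²; posterior mean is the precision-weighted average of μ₀ and x̄.
σ₀² = 4.81² = 23.1361, σ² = 5.19² = 26.9361. Prior precision 1/σ₀² = 1/23.1361; data precision n/σ² = 15/26.9361.
w = (n/σ²)/(1/σ₀² + n/σ²) = n·σ₀²/(σ² + n·σ₀²) = 15·23.1361/(26.9361 + 15·23.1361) = 347.0415/373.9776 = 0.9280.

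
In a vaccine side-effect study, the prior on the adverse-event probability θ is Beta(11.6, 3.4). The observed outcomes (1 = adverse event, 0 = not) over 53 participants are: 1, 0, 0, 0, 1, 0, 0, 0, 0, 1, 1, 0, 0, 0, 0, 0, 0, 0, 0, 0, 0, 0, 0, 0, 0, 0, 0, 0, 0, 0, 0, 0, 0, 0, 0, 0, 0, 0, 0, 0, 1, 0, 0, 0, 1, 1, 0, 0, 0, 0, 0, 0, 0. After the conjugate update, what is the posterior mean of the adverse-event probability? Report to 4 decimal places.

0.2735

The Beta prior is conjugate to a Binomial/Bernoulli likelihood; the update adds successes to α and failures to β.
Posterior: Beta(α+k, β+n−k) = Beta(11.6+7, 3.4+46) = Beta(18.6, 49.4).
Posterior mean = α/(α+β) = 18.6/68.0 = 0.2735.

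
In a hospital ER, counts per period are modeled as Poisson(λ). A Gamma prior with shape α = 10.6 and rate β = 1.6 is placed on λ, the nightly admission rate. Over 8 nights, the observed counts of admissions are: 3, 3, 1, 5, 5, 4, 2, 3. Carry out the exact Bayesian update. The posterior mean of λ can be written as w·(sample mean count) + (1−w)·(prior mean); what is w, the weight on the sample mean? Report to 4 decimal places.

With a Gamma(shape α, rate β) prior, the Poisson likelihood is conjugate: the posterior is Gamma(α + ΣXᵢ, β + n).
Posterior mean = (α₀+S)/(β₀+n) = [n/(β₀+n)]·(S/n) + [β₀/(β₀+n)]·(α₀/β₀), so only n and β₀ enter the weight.
Weight on data w = n/(β₀+n) = 8/(1.6+8) = 8/9.6 = 0.8333.

0.8333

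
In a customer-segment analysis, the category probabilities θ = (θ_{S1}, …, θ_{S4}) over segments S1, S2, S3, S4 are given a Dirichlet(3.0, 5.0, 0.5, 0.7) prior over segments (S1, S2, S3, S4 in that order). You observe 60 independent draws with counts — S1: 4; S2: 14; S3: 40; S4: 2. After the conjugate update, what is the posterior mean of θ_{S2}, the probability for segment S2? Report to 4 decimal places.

The Dirichlet prior is conjugate to the Multinomial likelihood: each posterior αⱼ = prior αⱼ + observed count nⱼ.
Posterior concentration: (7.0, 19.0, 40.5, 2.7), total = 69.2.
E[θ_{S2}|data] = α_{S2}/Σα = 19.0/69.2 = 0.2746.

0.2746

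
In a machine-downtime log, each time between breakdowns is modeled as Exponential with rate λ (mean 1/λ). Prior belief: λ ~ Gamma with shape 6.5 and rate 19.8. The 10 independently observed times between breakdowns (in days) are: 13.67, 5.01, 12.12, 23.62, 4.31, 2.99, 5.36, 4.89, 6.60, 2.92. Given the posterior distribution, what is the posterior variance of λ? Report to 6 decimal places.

0.001608

With a Gamma(shape α, rate β) prior on the exponential rate λ, the posterior after n observations with total T = Σxᵢ is Gamma(α+n, β+T).
Sum of observations T = 81.49 days; n = 10.
Posterior: Gamma(6.5+10, 19.8+81.49) = Gamma(16.5, 101.29).
Var = α/β² = 0.001608.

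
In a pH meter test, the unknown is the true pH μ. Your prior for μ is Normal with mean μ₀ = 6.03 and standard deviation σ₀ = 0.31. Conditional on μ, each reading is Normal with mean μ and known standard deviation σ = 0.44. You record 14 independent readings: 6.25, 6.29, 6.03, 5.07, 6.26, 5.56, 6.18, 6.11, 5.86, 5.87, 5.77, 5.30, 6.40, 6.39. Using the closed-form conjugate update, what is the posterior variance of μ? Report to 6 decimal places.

0.012089

For Normal data with known variance σ², a Normal(μ₀, σ₀²) prior on μ is conjugate. Posterior precision = 1/σ₀² + n/σ²; posterior mean is the precision-weighted average of μ₀ and x̄.
σ₀² = 0.31² = 0.0961, σ² = 0.44² = 0.1936; σ² + n·σ₀² = 0.1936 + 14·0.0961 = 1.539.
Posterior precision = 1/σ₀² + n/σ² = 1/0.0961 + 14/0.1936 = (σ² + n·σ₀²)/(σ₀²σ²) = 1.539/(0.0961·0.1936); posterior variance σₙ² = σ₀²σ²/(σ² + n·σ₀²) = 0.0961·0.1936/1.539 = 0.012089.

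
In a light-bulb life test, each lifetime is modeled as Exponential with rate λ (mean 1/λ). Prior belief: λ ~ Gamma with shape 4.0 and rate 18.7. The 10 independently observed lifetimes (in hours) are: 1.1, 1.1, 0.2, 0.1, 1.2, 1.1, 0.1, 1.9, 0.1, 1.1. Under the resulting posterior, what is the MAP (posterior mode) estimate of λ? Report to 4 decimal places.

0.4869

With a Gamma(shape α, rate β) prior on the exponential rate λ, the posterior after n observations with total T = Σxᵢ is Gamma(α+n, β+T).
Sum of observations T = 8.0 hours; n = 10.
Posterior: Gamma(4.0+10, 18.7+8.0) = Gamma(14.0, 26.7).
Mode = (α−1)/β = 0.4869.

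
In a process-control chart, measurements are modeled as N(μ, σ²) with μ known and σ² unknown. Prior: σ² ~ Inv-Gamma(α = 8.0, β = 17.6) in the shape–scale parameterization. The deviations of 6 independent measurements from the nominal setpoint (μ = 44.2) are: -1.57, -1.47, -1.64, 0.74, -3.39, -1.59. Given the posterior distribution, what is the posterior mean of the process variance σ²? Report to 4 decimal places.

With known mean μ and an Inverse-Gamma(α, β) prior on σ², the Normal likelihood is conjugate: posterior is Inv-Gamma(α + n/2, β + Σ(xᵢ−μ)²/2).
Σ(xᵢ−μ)² = (-1.57)² + (-1.47)² + (-1.64)² + (0.74)² + (-3.39)² + (-1.59)² = 21.8832.
Posterior: Inv-Gamma(8.0 + 6/2, 17.6 + 21.8832/2) = Inv-Gamma(11.00, 28.54160).
E[σ²|data] = β/(α−1) = 28.54160/10.00 = 2.8542.

2.8542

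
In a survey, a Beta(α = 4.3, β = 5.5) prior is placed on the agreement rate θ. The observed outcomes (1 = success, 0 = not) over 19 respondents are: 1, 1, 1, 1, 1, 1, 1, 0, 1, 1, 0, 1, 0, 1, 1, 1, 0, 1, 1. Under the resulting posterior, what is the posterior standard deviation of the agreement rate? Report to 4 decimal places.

The Beta prior is conjugate to a Binomial/Bernoulli likelihood; the update adds successes to α and failures to β.
Posterior: Beta(α+k, β+n−k) = Beta(4.3+15, 5.5+4) = Beta(19.3, 9.5).
Var = αβ/((α+β)²(α+β+1)) = 19.3·9.5/(28.8²·29.8) = 0.00741788; SD = √0.00741788 = 0.0861.

0.0861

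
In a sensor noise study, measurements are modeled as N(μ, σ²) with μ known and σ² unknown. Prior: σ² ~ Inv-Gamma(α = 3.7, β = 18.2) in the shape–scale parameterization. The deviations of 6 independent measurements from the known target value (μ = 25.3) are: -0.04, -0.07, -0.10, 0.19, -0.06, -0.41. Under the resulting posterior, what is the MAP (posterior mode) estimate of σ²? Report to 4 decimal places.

2.3782

With known mean μ and an Inverse-Gamma(α, β) prior on σ², the Normal likelihood is conjugate: posterior is Inv-Gamma(α + n/2, β + Σ(xᵢ−μ)²/2).
Σ(xᵢ−μ)² = (-0.04)² + (-0.07)² + (-0.10)² + (0.19)² + (-0.06)² + (-0.41)² = 0.2243.
Posterior: Inv-Gamma(3.7 + 6/2, 18.2 + 0.2243/2) = Inv-Gamma(6.70, 18.31215).
Mode = β/(α+1) = 18.31215/7.70 = 2.3782.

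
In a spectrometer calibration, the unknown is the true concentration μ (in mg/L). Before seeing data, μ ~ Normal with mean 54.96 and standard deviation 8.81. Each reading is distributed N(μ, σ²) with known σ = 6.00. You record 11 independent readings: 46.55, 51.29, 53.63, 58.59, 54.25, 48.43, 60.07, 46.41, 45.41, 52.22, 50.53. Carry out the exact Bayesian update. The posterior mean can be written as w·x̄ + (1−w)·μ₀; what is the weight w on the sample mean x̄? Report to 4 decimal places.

For Normal data with known variance σ², a Normal(μ₀, σ₀²) prior on μ is conjugate. Posterior precision = 1/σ₀² + n/σ²; posterior mean is the precision-weighted average of μ₀ and x̄.
σ₀² = 8.81² = 77.6161, σ² = 6.00² = 36. Prior precision 1/σ₀² = 1/77.6161; data precision n/σ² = 11/36.
w = (n/σ²)/(1/σ₀² + n/σ²) = n·σ₀²/(σ² + n·σ₀²) = 11·77.6161/(36 + 11·77.6161) = 853.7771/889.7771 = 0.9595.

0.9595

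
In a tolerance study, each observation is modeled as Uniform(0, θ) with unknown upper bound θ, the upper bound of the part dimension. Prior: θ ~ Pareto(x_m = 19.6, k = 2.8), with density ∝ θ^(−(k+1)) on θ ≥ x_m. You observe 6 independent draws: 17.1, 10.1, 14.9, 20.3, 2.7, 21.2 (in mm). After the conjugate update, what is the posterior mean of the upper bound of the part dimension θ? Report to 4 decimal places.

A Pareto(scale x_m, shape k) prior on the upper bound θ of Uniform(0, θ) is conjugate: posterior is Pareto(max(x_m, max xᵢ), k + n).
Sample maximum = 21.2; prior scale x_m = 19.6 → posterior scale = max = 21.2.
Posterior shape = 2.8 + 6 = 8.8.
E[θ|data] = k·x_m/(k−1) = 8.8·21.2/7.8 = 23.9179.

23.9179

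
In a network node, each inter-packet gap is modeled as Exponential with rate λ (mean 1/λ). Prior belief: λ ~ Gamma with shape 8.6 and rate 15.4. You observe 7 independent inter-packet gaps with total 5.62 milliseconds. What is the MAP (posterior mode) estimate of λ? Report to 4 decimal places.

With a Gamma(shape α, rate β) prior on the exponential rate λ, the posterior after n observations with total T = Σxᵢ is Gamma(α+n, β+T).
Posterior: Gamma(8.6+7, 15.4+5.62) = Gamma(15.6, 21.02).
Mode = (α−1)/β = 0.6946.

0.6946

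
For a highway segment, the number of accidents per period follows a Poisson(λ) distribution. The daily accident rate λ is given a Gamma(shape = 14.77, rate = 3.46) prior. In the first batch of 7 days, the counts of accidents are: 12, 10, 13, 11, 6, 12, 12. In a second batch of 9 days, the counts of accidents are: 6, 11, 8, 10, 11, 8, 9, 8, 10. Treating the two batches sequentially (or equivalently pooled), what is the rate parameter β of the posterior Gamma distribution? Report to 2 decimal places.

With a Gamma(shape α, rate β) prior, the Poisson likelihood is conjugate: the posterior is Gamma(α + ΣXᵢ, β + n).
Batch 1: sum of counts S = 76 over n = 7 days.
After batch 1: Gamma(α+S, β+n) = Gamma(14.77+76, 3.46+7) = Gamma(90.77, 10.46).
Batch 2: sum of counts S = 81 over n = 9 days.
After batch 2: Gamma(α+S, β+n) = Gamma(90.77+81, 10.46+9) = Gamma(171.77, 19.46).
Posterior β = 19.46.

19.46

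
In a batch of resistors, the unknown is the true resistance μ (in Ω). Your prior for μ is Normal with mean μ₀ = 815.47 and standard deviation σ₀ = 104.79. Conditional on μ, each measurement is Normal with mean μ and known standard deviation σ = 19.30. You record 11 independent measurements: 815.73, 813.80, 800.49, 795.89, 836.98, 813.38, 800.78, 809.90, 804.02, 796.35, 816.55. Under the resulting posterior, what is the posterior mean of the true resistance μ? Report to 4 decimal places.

For Normal data with known variance σ², a Normal(μ₀, σ₀²) prior on μ is conjugate. Posterior precision = 1/σ₀² + n/σ²; posterior mean is the precision-weighted average of μ₀ and x̄.
Σxᵢ = 815.73 + 813.80 + 800.49 + 795.89 + 836.98 + 813.38 + 800.78 + 809.90 + 804.02 + 796.35 + 816.55 = 8903.87, so n·x̄ = 8903.87.
σ₀² = 104.79² = 10980.9441, σ² = 19.30² = 372.49; σ² + n·σ₀² = 372.49 + 11·10980.9441 = 121162.8751.
Posterior mean = (μ₀/σ₀² + n·x̄/σ²)/(1/σ₀² + n/σ²) = (σ²·μ₀ + σ₀²·n·x̄)/(σ² + n·σ₀²) = (372.49·815.47 + 10980.9441·8903.87)/121162.8751 = 98076653.163967/121162.8751 = 809.4613.

809.4613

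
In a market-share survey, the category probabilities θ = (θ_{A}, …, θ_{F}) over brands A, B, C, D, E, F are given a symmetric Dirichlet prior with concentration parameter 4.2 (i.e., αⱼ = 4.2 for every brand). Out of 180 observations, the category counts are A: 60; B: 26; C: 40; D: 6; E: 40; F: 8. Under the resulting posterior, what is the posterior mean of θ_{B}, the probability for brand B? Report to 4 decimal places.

The Dirichlet prior is conjugate to the Multinomial likelihood: each posterior αⱼ = prior αⱼ + observed count nⱼ.
Posterior concentration: (64.2, 30.2, 44.2, 10.2, 44.2, 12.2), total = 205.2.
E[θ_{B}|data] = α_{B}/Σα = 30.2/205.2 = 0.1472.

0.1472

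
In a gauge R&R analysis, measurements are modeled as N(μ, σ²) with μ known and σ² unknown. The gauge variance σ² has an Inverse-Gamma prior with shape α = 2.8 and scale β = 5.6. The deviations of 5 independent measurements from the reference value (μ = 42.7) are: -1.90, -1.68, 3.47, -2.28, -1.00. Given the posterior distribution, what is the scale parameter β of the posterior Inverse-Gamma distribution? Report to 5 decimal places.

17.93585

With known mean μ and an Inverse-Gamma(α, β) prior on σ², the Normal likelihood is conjugate: posterior is Inv-Gamma(α + n/2, β + Σ(xᵢ−μ)²/2).
Σ(xᵢ−μ)² = (-1.90)² + (-1.68)² + (3.47)² + (-2.28)² + (-1.00)² = 24.6717.
Posterior: Inv-Gamma(2.8 + 5/2, 5.6 + 24.6717/2) = Inv-Gamma(5.30, 17.93585).
Posterior β = 17.93585.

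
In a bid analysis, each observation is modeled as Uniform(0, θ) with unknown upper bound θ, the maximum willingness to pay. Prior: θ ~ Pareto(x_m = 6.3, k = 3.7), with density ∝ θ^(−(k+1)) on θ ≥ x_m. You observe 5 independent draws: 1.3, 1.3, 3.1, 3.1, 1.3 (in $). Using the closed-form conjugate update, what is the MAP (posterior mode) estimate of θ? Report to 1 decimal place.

6.3

A Pareto(scale x_m, shape k) prior on the upper bound θ of Uniform(0, θ) is conjugate: posterior is Pareto(max(x_m, max xᵢ), k + n).
Sample maximum = 3.1; prior scale x_m = 6.3 → posterior scale = max = 6.3.
Posterior shape = 3.7 + 5 = 8.7.
The Pareto density is decreasing on [x_m, ∞), so the mode is x_m = 6.3.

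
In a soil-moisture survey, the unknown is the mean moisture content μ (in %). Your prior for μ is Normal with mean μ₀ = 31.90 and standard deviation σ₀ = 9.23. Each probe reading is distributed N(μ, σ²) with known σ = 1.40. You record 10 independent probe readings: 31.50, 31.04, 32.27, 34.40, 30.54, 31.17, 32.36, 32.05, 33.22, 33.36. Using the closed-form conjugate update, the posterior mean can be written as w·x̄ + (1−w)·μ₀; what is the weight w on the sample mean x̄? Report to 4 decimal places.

0.9977

For Normal data with known variance σ², a Normal(μ₀, σ₀²) prior on μ is conjugate. Posterior precision = 1/σ₀² + n/σ²; posterior mean is the precision-weighted average of μ₀ and x̄.
σ₀² = 9.23² = 85.1929, σ² = 1.40² = 1.96. Prior precision 1/σ₀² = 1/85.1929; data precision n/σ² = 10/1.96.
w = (n/σ²)/(1/σ₀² + n/σ²) = n·σ₀²/(σ² + n·σ₀²) = 10·85.1929/(1.96 + 10·85.1929) = 851.929/853.889 = 0.9977.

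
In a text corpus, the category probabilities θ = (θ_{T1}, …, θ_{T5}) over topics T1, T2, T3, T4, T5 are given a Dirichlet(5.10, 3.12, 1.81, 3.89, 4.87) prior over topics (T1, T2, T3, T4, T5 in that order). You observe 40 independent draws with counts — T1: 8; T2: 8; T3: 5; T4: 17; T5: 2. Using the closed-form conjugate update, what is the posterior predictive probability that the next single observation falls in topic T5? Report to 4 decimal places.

0.1169

The Dirichlet prior is conjugate to the Multinomial likelihood: each posterior αⱼ = prior αⱼ + observed count nⱼ.
Posterior concentration: (13.10, 11.12, 6.81, 20.89, 6.87), total = 58.79.
P(next = T5 | data) = α_{T5}/Σα = 0.1169.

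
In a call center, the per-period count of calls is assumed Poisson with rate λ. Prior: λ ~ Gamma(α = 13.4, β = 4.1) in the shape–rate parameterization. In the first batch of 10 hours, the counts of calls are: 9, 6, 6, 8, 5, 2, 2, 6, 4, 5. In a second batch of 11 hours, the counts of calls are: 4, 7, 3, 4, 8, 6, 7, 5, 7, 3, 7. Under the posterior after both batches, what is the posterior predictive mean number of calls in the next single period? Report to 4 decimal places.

5.0757

With a Gamma(shape α, rate β) prior, the Poisson likelihood is conjugate: the posterior is Gamma(α + ΣXᵢ, β + n).
Batch 1: sum of counts S = 53 over n = 10 hours.
After batch 1: Gamma(α+S, β+n) = Gamma(13.4+53, 4.1+10) = Gamma(66.4, 14.1).
Batch 2: sum of counts S = 61 over n = 11 hours.
After batch 2: Gamma(α+S, β+n) = Gamma(66.4+61, 14.1+11) = Gamma(127.4, 25.1).
The predictive distribution for one future period is NegBinom with mean α/β = 5.0757.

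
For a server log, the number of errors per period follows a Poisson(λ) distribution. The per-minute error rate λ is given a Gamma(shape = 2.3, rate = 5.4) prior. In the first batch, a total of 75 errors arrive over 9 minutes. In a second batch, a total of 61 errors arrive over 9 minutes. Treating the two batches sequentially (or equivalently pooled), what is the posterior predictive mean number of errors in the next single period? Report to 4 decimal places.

With a Gamma(shape α, rate β) prior, the Poisson likelihood is conjugate: the posterior is Gamma(α + ΣXᵢ, β + n).
After batch 1: Gamma(α+S, β+n) = Gamma(2.3+75, 5.4+9) = Gamma(77.3, 14.4).
After batch 2: Gamma(α+S, β+n) = Gamma(77.3+61, 14.4+9) = Gamma(138.3, 23.4).
The predictive distribution for one future period is NegBinom with mean α/β = 5.9103.

5.9103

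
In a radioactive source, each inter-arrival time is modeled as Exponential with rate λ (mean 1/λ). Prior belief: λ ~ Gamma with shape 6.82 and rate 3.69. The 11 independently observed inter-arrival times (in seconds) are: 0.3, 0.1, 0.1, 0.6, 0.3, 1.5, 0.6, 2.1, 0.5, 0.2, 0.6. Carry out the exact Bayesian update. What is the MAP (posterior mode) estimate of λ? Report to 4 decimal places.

1.5883

With a Gamma(shape α, rate β) prior on the exponential rate λ, the posterior after n observations with total T = Σxᵢ is Gamma(α+n, β+T).
Sum of observations T = 6.9 seconds; n = 11.
Posterior: Gamma(6.82+11, 3.69+6.9) = Gamma(17.82, 10.59).
Mode = (α−1)/β = 1.5883.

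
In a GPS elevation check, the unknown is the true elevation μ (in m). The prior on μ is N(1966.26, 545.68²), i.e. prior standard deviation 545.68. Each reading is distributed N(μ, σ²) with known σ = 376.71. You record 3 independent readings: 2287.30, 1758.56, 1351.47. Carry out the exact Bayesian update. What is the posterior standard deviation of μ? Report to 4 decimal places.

202.0370

For Normal data with known variance σ², a Normal(μ₀, σ₀²) prior on μ is conjugate. Posterior precision = 1/σ₀² + n/σ²; posterior mean is the precision-weighted average of μ₀ and x̄.
σ₀² = 545.68² = 297766.6624, σ² = 376.71² = 141910.4241; σ² + n·σ₀² = 141910.4241 + 3·297766.6624 = 1035210.4113.
Posterior precision = 1/σ₀² + n/σ² = 1/297766.6624 + 3/141910.4241 = (σ² + n·σ₀²)/(σ₀²σ²) = 1035210.4113/(297766.6624·141910.4241); posterior variance σₙ² = σ₀²σ²/(σ² + n·σ₀²) = 297766.6624·141910.4241/1035210.4113 = 40818.941621.
Posterior SD = √σₙ² = √(297766.6624·141910.4241/1035210.4113) = 202.0370.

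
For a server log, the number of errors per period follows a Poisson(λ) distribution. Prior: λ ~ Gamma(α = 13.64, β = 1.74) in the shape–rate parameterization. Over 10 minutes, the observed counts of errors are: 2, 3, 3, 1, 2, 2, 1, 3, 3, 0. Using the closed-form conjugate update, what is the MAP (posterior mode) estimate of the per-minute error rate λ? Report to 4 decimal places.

2.7802

With a Gamma(shape α, rate β) prior, the Poisson likelihood is conjugate: the posterior is Gamma(α + ΣXᵢ, β + n).
Sum of counts S = 20 over n = 10 minutes.
Posterior: Gamma(α+S, β+n) = Gamma(13.64+20, 1.74+10) = Gamma(33.64, 11.74).
Mode of Gamma(α,β) for α≥1 is (α−1)/β = 32.64/11.74 = 2.7802.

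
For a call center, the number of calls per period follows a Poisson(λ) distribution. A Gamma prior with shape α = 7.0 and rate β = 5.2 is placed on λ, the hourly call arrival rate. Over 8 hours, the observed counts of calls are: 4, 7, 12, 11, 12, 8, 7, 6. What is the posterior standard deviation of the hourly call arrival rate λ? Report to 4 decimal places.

0.6517

With a Gamma(shape α, rate β) prior, the Poisson likelihood is conjugate: the posterior is Gamma(α + ΣXᵢ, β + n).
Sum of counts S = 67 over n = 8 hours.
Posterior: Gamma(α+S, β+n) = Gamma(7.0+67, 5.2+8) = Gamma(74.0, 13.2).
SD = √α/β = √74.0/13.2 = 0.6517.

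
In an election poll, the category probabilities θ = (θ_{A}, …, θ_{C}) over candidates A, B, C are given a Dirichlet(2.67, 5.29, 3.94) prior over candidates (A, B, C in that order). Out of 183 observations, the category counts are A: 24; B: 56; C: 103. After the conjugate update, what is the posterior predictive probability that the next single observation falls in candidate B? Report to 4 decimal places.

0.3145

The Dirichlet prior is conjugate to the Multinomial likelihood: each posterior αⱼ = prior αⱼ + observed count nⱼ.
Posterior concentration: (26.67, 61.29, 106.94), total = 194.90.
P(next = B | data) = α_{B}/Σα = 0.3145.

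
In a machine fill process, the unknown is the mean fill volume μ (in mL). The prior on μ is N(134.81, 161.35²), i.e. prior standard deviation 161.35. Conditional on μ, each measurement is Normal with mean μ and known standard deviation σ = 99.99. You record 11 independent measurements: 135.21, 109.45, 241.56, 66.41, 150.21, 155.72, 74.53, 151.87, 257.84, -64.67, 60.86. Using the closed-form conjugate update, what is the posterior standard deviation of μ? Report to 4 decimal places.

For Normal data with known variance σ², a Normal(μ₀, σ₀²) prior on μ is conjugate. Posterior precision = 1/σ₀² + n/σ²; posterior mean is the precision-weighted average of μ₀ and x̄.
σ₀² = 161.35² = 26033.8225, σ² = 99.99² = 9998.0001; σ² + n·σ₀² = 9998.0001 + 11·26033.8225 = 296370.0476.
Posterior precision = 1/σ₀² + n/σ² = 1/26033.8225 + 11/9998.0001 = (σ² + n·σ₀²)/(σ₀²σ²) = 296370.0476/(26033.8225·9998.0001); posterior variance σₙ² = σ₀²σ²/(σ² + n·σ₀²) = 26033.8225·9998.0001/296370.0476 = 878.247185.
Posterior SD = √σₙ² = √(26033.8225·9998.0001/296370.0476) = 29.6352.

29.6352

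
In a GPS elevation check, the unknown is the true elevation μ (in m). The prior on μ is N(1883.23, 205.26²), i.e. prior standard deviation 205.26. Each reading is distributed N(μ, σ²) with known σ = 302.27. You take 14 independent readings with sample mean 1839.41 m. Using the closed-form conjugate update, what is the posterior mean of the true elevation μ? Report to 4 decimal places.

For Normal data with known variance σ², a Normal(μ₀, σ₀²) prior on μ is conjugate. Posterior precision = 1/σ₀² + n/σ²; posterior mean is the precision-weighted average of μ₀ and x̄.
n·x̄ = 14·1839.41 = 25751.74.
σ₀² = 205.26² = 42131.6676, σ² = 302.27² = 91367.1529; σ² + n·σ₀² = 91367.1529 + 14·42131.6676 = 681210.4993.
Posterior mean = (μ₀/σ₀² + n·x̄/σ²)/(1/σ₀² + n/σ²) = (σ²·μ₀ + σ₀²·n·x̄)/(σ² + n·σ₀²) = (91367.1529·1883.23 + 42131.6676·25751.74)/681210.4993 = 1257029113.157491/681210.4993 = 1845.2873.

1845.2873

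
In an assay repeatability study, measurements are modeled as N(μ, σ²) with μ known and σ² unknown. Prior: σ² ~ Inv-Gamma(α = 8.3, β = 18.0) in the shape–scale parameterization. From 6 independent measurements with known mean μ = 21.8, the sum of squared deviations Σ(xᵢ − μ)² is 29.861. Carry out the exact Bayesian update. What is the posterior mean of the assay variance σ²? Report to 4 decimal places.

With known mean μ and an Inverse-Gamma(α, β) prior on σ², the Normal likelihood is conjugate: posterior is Inv-Gamma(α + n/2, β + Σ(xᵢ−μ)²/2).
Posterior: Inv-Gamma(8.3 + 6/2, 18.0 + 29.861/2) = Inv-Gamma(11.30, 32.9305).
E[σ²|data] = β/(α−1) = 32.9305/10.30 = 3.1971.

3.1971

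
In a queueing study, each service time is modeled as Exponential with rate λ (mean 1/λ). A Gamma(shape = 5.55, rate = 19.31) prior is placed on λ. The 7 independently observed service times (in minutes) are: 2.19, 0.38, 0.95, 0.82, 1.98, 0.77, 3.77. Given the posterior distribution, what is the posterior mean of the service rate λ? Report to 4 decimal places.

With a Gamma(shape α, rate β) prior on the exponential rate λ, the posterior after n observations with total T = Σxᵢ is Gamma(α+n, β+T).
Sum of observations T = 10.86 minutes; n = 7.
Posterior: Gamma(5.55+7, 19.31+10.86) = Gamma(12.55, 30.17).
Posterior mean of λ = α/β = 12.55/30.17 = 0.4160.

0.4160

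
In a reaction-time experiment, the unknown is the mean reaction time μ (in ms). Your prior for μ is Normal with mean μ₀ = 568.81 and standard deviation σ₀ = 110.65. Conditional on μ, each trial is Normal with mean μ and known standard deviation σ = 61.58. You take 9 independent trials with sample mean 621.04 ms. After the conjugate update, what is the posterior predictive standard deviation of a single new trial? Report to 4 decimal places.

For Normal data with known variance σ², a Normal(μ₀, σ₀²) prior on μ is conjugate. Posterior precision = 1/σ₀² + n/σ²; posterior mean is the precision-weighted average of μ₀ and x̄.
σ₀² = 110.65² = 12243.4225, σ² = 61.58² = 3792.0964; σ² + n·σ₀² = 3792.0964 + 9·12243.4225 = 113982.8989.
Posterior precision = 1/σ₀² + n/σ² = 1/12243.4225 + 9/3792.0964 = (σ² + n·σ₀²)/(σ₀²σ²) = 113982.8989/(12243.4225·3792.0964); posterior variance σₙ² = σ₀²σ²/(σ² + n·σ₀²) = 12243.4225·3792.0964/113982.8989 = 407.326352.
Predictive variance for one new observation = σₙ² + σ² = 12243.4225·3792.0964/113982.8989 + 3792.0964 = σ²·(σ₀² + 113982.8989)/113982.8989 = 3792.0964·126226.3214/113982.8989 = 4199.422752; SD = √(3792.0964·126226.3214/113982.8989) = 64.8030.

64.8030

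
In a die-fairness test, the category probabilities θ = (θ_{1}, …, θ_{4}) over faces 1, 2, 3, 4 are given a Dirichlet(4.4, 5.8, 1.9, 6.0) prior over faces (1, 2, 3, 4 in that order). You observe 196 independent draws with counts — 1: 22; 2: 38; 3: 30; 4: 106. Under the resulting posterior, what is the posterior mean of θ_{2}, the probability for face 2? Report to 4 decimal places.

The Dirichlet prior is conjugate to the Multinomial likelihood: each posterior αⱼ = prior αⱼ + observed count nⱼ.
Posterior concentration: (26.4, 43.8, 31.9, 112.0), total = 214.1.
E[θ_{2}|data] = α_{2}/Σα = 43.8/214.1 = 0.2046.

0.2046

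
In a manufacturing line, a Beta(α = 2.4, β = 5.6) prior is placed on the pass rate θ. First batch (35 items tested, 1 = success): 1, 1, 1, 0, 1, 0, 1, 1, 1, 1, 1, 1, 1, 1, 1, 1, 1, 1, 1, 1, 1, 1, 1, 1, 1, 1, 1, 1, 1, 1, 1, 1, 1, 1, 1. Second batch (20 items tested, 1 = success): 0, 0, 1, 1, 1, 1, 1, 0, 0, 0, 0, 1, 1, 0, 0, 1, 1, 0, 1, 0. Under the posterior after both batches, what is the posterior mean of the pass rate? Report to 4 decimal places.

The Beta prior is conjugate to a Binomial/Bernoulli likelihood; the update adds successes to α and failures to β.
After batch 1: Beta(2.4+33, 5.6+2) = Beta(35.4, 7.6).
After batch 2: Beta(35.4+10, 7.6+10) = Beta(45.4, 17.6).
Posterior mean = α/(α+β) = 45.4/63.0 = 0.7206.

0.7206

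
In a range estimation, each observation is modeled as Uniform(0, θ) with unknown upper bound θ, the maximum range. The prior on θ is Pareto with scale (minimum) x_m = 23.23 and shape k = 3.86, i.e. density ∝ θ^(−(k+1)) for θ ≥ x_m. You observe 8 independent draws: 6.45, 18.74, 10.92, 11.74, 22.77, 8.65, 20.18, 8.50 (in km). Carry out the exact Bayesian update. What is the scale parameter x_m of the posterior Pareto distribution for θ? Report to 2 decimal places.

A Pareto(scale x_m, shape k) prior on the upper bound θ of Uniform(0, θ) is conjugate: posterior is Pareto(max(x_m, max xᵢ), k + n).
Sample maximum = 22.77; prior scale x_m = 23.23 → posterior scale = max = 23.23.
Posterior shape = 3.86 + 8 = 11.86.
Posterior scale x_m = 23.23.

23.23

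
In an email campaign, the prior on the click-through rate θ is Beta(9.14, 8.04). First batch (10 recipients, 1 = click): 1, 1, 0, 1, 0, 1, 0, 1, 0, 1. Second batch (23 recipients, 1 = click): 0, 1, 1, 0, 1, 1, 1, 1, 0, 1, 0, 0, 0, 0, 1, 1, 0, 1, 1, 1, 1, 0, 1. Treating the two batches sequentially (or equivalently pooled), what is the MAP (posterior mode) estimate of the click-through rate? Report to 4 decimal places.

0.5841

The Beta prior is conjugate to a Binomial/Bernoulli likelihood; the update adds successes to α and failures to β.
After batch 1: Beta(9.14+6, 8.04+4) = Beta(15.14, 12.04).
After batch 2: Beta(15.14+14, 12.04+9) = Beta(29.14, 21.04).
Mode of Beta(a,b) for a,b>1 is (a−1)/(a+b−2) = 28.14/48.18 = 0.5841.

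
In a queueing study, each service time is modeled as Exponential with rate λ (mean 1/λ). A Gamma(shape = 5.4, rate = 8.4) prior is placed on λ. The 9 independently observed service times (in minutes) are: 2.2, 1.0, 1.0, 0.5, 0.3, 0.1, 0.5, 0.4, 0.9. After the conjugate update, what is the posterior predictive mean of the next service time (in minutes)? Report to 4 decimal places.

1.1418

With a Gamma(shape α, rate β) prior on the exponential rate λ, the posterior after n observations with total T = Σxᵢ is Gamma(α+n, β+T).
Sum of observations T = 6.9 minutes; n = 9.
Posterior: Gamma(5.4+9, 8.4+6.9) = Gamma(14.4, 15.3).
The predictive distribution for the next observation is Lomax; its mean is β/(α−1) = 15.3/13.4 = 1.1418.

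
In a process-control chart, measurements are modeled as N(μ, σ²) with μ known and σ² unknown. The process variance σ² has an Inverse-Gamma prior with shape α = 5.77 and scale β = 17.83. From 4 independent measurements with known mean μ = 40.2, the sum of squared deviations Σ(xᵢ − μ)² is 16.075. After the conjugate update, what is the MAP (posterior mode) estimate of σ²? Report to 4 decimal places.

With known mean μ and an Inverse-Gamma(α, β) prior on σ², the Normal likelihood is conjugate: posterior is Inv-Gamma(α + n/2, β + Σ(xᵢ−μ)²/2).
Posterior: Inv-Gamma(5.77 + 4/2, 17.83 + 16.075/2) = Inv-Gamma(7.77, 25.8675).
Mode = β/(α+1) = 25.8675/8.77 = 2.9495.

2.9495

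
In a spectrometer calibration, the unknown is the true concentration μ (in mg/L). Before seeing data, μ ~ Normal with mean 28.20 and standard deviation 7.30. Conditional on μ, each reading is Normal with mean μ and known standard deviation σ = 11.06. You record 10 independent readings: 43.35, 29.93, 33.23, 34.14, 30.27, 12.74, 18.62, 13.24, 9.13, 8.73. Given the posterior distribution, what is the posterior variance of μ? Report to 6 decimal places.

9.948702

For Normal data with known variance σ², a Normal(μ₀, σ₀²) prior on μ is conjugate. Posterior precision = 1/σ₀² + n/σ²; posterior mean is the precision-weighted average of μ₀ and x̄.
σ₀² = 7.30² = 53.29, σ² = 11.06² = 122.3236; σ² + n·σ₀² = 122.3236 + 10·53.29 = 655.2236.
Posterior precision = 1/σ₀² + n/σ² = 1/53.29 + 10/122.3236 = (σ² + n·σ₀²)/(σ₀²σ²) = 655.2236/(53.29·122.3236); posterior variance σₙ² = σ₀²σ²/(σ² + n·σ₀²) = 53.29·122.3236/655.2236 = 9.948702.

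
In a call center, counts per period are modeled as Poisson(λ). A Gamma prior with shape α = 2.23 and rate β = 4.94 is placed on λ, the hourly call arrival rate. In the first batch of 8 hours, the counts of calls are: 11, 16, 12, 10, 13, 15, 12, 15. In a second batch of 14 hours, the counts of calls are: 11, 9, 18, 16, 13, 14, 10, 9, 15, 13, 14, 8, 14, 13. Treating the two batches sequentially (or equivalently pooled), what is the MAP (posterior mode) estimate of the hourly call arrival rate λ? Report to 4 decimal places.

With a Gamma(shape α, rate β) prior, the Poisson likelihood is conjugate: the posterior is Gamma(α + ΣXᵢ, β + n).
Batch 1: sum of counts S = 104 over n = 8 hours.
After batch 1: Gamma(α+S, β+n) = Gamma(2.23+104, 4.94+8) = Gamma(106.23, 12.94).
Batch 2: sum of counts S = 177 over n = 14 hours.
After batch 2: Gamma(α+S, β+n) = Gamma(106.23+177, 12.94+14) = Gamma(283.23, 26.94).
Mode of Gamma(α,β) for α≥1 is (α−1)/β = 282.23/26.94 = 10.4762.

10.4762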